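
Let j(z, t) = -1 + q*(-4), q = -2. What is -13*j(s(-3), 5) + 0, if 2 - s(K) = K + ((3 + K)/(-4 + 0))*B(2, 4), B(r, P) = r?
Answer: -91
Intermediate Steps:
s(K) = 7/2 - K/2 (s(K) = 2 - (K + ((3 + K)/(-4 + 0))*2) = 2 - (K + ((3 + K)/(-4))*2) = 2 - (K + ((3 + K)*(-¼))*2) = 2 - (K + (-¾ - K/4)*2) = 2 - (K + (-3/2 - K/2)) = 2 - (-3/2 + K/2) = 2 + (3/2 - K/2) = 7/2 - K/2)
j(z, t) = 7 (j(z, t) = -1 - 2*(-4) = -1 + 8 = 7)
-13*j(s(-3), 5) + 0 = -13*7 + 0 = -91 + 0 = -91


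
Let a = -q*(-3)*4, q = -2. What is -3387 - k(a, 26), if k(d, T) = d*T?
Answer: -2763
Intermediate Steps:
a = -24 (a = -(-2*(-3))*4 = -6*4 = -1*24 = -24)
k(d, T) = T*d
-3387 - k(a, 26) = -3387 - 26*(-24) = -3387 - 1*(-624) = -3387 + 624 = -2763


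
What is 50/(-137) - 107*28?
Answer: -410502/137 ≈ -2996.4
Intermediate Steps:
50/(-137) - 107*28 = 50*(-1/137) - 2996 = -50/137 - 2996 = -410502/137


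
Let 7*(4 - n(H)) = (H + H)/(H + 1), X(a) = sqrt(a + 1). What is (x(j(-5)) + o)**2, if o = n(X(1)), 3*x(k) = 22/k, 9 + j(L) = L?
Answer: 3793/441 + 244*sqrt(2)/147 ≈ 10.948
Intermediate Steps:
X(a) = sqrt(1 + a)
j(L) = -9 + L
x(k) = 22/(3*k) (x(k) = (22/k)/3 = 22/(3*k))
n(H) = 4 - 2*H/(7*(1 + H)) (n(H) = 4 - (H + H)/(7*(H + 1)) = 4 - 2*H/(7*(1 + H)))
o = 2*(14 + 13*sqrt(2))/(7*(1 + sqrt(2))) (o = 2*(14 + 13*sqrt(1 + 1))/(7*(1 + sqrt(1 + 1))) = 2*(14 + 13*sqrt(2))/(7*(1 + sqrt(2))) ≈ 3.8326)
(x(j(-5)) + o)**2 = (22/(3*(-9 - 5)) + (24/7 + 2*sqrt(2)/7))**2 = ((22/3)/(-14) + (24/7 + 2*sqrt(2)/7))**2 = ((22/3)*(-1/14) + (24/7 + 2*sqrt(2)/7))**2 = (-11/21 + (24/7 + 2*sqrt(2)/7))**2 = (61/21 + 2*sqrt(2)/7)**2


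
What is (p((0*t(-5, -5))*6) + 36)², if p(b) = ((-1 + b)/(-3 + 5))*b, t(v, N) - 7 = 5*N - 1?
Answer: 1296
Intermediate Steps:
t(v, N) = 6 + 5*N (t(v, N) = 7 + (5*N - 1) = 7 + (-1 + 5*N) = 6 + 5*N)
p(b) = b*(-½ + b/2) (p(b) = ((-1 + b)/2)*b = ((-1 + b)*(½))*b = (-½ + b/2)*b = b*(-½ + b/2))
(p((0*t(-5, -5))*6) + 36)² = (((0*(6 + 5*(-5)))*6)*(-1 + (0*(6 + 5*(-5)))*6)/2 + 36)² = (((0*(6 - 25))*6)*(-1 + (0*(6 - 25))*6)/2 + 36)² = (((0*(-19))*6)*(-1 + (0*(-19))*6)/2 + 36)² = ((0*6)*(-1 + 0*6)/2 + 36)² = ((½)*0*(-1 + 0) + 36)² = ((½)*0*(-1) + 36)² = (0 + 36)² = 36² = 1296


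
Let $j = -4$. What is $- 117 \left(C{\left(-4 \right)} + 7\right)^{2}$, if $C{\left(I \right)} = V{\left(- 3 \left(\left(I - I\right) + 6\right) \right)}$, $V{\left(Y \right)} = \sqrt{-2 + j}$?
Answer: $-5031 - 1638 i \sqrt{6} \approx -5031.0 - 4012.3 i$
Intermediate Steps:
$V{\left(Y \right)} = i \sqrt{6}$ ($V{\left(Y \right)} = \sqrt{-2 - 4} = \sqrt{-6} = i \sqrt{6}$)
$C{\left(I \right)} = i \sqrt{6}$
$- 117 \left(C{\left(-4 \right)} + 7\right)^{2} = - 117 \left(i \sqrt{6} + 7\right)^{2} = - 117 \left(7 + i \sqrt{6}\right)^{2}$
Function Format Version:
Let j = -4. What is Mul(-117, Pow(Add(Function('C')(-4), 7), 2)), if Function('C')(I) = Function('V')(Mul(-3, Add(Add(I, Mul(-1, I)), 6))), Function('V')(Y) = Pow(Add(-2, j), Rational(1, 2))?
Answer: Add(-5031, Mul(-1638, I, Pow(6, Rational(1, 2)))) ≈ Add(-5031.0, Mul(-4012.3, I))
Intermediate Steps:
Function('V')(Y) = Mul(I, Pow(6, Rational(1, 2))) (Function('V')(Y) = Pow(Add(-2, -4), Rational(1, 2)) = Pow(-6, Rational(1, 2)) = Mul(I, Pow(6, Rational(1, 2))))
Function('C')(I) = Mul(I, Pow(6, Rational(1, 2)))
Mul(-117, Pow(Add(Function('C')(-4), 7), 2)) = Mul(-117, Pow(Add(Mul(I, Pow(6, Rational(1, 2))), 7), 2)) = Mul(-117, Pow(Add(7, Mul(I, Pow(6, Rational(1, 2)))), 2))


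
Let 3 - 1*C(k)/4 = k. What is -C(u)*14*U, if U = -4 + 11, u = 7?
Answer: 1568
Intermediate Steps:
U = 7
C(k) = 12 - 4*k
-C(u)*14*U = -(12 - 4*7)*14*7 = -(12 - 28)*14*7 = -(-16*14)*7 = -(-224)*7 = -1*(-1568) = 1568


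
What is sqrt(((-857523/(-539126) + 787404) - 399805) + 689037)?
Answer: sqrt(312932084076226034)/539126 ≈ 1037.6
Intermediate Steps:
sqrt(((-857523/(-539126) + 787404) - 399805) + 689037) = sqrt(((-857523*(-1/539126) + 787404) - 399805) + 689037) = sqrt(((857523/539126 + 787404) - 399805) + 689037) = sqrt((424510826427/539126 - 399805) + 689037) = sqrt(208965555997/539126 + 689037) = sqrt(580443317659/539126) = sqrt(312932084076226034)/539126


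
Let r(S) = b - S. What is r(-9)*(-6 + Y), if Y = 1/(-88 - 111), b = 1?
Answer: -11950/199 ≈ -60.050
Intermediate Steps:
r(S) = 1 - S
Y = -1/199 (Y = 1/(-199) = -1/199 ≈ -0.0050251)
r(-9)*(-6 + Y) = (1 - 1*(-9))*(-6 - 1/199) = (1 + 9)*(-1195/199) = 10*(-1195/199) = -11950/199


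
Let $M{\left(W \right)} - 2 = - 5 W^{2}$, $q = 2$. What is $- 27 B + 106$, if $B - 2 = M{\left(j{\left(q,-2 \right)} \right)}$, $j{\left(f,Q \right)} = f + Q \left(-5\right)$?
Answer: $19438$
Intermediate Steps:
$j{\left(f,Q \right)} = f - 5 Q$
$M{\left(W \right)} = 2 - 5 W^{2}$
$B = -716$ ($B = 2 + \left(2 - 5 \left(2 - -10\right)^{2}\right) = 2 + \left(2 - 5 \left(2 + 10\right)^{2}\right) = 2 + \left(2 - 5 \cdot 12^{2}\right) = 2 + \left(2 - 720\right) = 2 - 718 = -716$)
$- 27 B + 106 = \left(-27\right) \left(-716\right) + 106 = 19332 + 106 = 19438$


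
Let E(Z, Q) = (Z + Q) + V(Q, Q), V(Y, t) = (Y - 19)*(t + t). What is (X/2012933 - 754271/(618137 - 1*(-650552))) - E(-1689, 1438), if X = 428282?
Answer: -10421472822937470286/2553785954837 ≈ -4.0808e+6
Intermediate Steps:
V(Y, t) = 2*t*(-19 + Y) (V(Y, t) = (-19 + Y)*(2*t) = 2*t*(-19 + Y))
E(Z, Q) = Q + Z + 2*Q*(-19 + Q) (E(Z, Q) = (Z + Q) + 2*Q*(-19 + Q) = (Q + Z) + 2*Q*(-19 + Q) = Q + Z + 2*Q*(-19 + Q))
(X/2012933 - 754271/(618137 - 1*(-650552))) - E(-1689, 1438) = (428282/2012933 - 754271/(618137 - 1*(-650552))) - (1438 - 1689 + 2*1438*(-19 + 1438)) = (428282*(1/2012933) - 754271/(618137 + 650552)) - (1438 - 1689 + 2*1438*1419) = (428282/2012933 - 754271/1268689) - (1438 - 1689 + 4081044) = (428282/2012933 - 754271*1/1268689) - 1*4080793 = (428282/2012933 - 754271/1268689) - 4080793 = -974940324545/2553785954837 - 4080793 = -10421472822937470286/2553785954837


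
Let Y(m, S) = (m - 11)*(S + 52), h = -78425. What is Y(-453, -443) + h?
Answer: 102999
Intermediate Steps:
Y(m, S) = (-11 + m)*(52 + S)
Y(-453, -443) + h = (-572 - 11*(-443) + 52*(-453) - 443*(-453)) - 78425 = (-572 + 4873 - 23556 + 200679) - 78425 = 181424 - 78425 = 102999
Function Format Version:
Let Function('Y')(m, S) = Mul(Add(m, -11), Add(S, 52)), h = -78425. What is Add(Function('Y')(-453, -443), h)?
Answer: 102999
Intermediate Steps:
Function('Y')(m, S) = Mul(Add(-11, m), Add(52, S))
Add(Function('Y')(-453, -443), h) = Add(Add(-572, Mul(-11, -443), Mul(52, -453), Mul(-443, -453)), -78425) = Add(Add(-572, 4873, -23556, 200679), -78425) = Add(181424, -78425) = 102999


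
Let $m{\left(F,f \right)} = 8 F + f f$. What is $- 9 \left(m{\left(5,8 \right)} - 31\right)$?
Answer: $-657$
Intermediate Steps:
$m{\left(F,f \right)} = f^{2} + 8 F$ ($m{\left(F,f \right)} = 8 F + f^{2} = f^{2} + 8 F$)
$- 9 \left(m{\left(5,8 \right)} - 31\right) = - 9 \left(\left(8^{2} + 8 \cdot 5\right) - 31\right) = - 9 \left(\left(64 + 40\right) - 31\right) = - 9 \left(104 - 31\right) = \left(-9\right) 73 = -657$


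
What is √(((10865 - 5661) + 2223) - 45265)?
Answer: I*√37838 ≈ 194.52*I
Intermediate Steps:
√(((10865 - 5661) + 2223) - 45265) = √((5204 + 2223) - 45265) = √(7427 - 45265) = √(-37838) = I*√37838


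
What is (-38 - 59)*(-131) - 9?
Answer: 12698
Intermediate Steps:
(-38 - 59)*(-131) - 9 = -97*(-131) - 9 = 12707 - 9 = 12698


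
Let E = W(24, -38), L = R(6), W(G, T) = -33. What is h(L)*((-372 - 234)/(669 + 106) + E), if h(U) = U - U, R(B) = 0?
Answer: 0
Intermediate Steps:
L = 0
h(U) = 0
E = -33
h(L)*((-372 - 234)/(669 + 106) + E) = 0*((-372 - 234)/(669 + 106) - 33) = 0*(-606/775 - 33) = 0*(-26181/775) = 0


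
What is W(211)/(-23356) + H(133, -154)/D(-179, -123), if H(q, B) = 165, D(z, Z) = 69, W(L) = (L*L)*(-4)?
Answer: 1345128/134297 ≈ 10.016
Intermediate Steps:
W(L) = -4*L² (W(L) = L²*(-4) = -4*L²)
W(211)/(-23356) + H(133, -154)/D(-179, -123) = -4*211²/(-23356) + 165/69 = -4*44521*(-1/23356) + 165*(1/69) = -178084*(-1/23356) + 55/23 = 44521/5839 + 55/23 = 1345128/134297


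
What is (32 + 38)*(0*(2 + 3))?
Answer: 0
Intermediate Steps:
(32 + 38)*(0*(2 + 3)) = 70*(0*5) = 70*0 = 0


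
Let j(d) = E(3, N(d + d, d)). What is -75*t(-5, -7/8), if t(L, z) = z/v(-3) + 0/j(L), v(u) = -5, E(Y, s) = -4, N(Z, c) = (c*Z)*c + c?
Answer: -105/8 ≈ -13.125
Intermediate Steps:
N(Z, c) = c + Z*c**2 (N(Z, c) = (Z*c)*c + c = Z*c**2 + c = c + Z*c**2)
j(d) = -4
t(L, z) = -z/5 (t(L, z) = z/(-5) + 0/(-4) = z*(-1/5) + 0*(-1/4) = -z/5 + 0 = -z/5)
-75*t(-5, -7/8) = -(-15)*(-7/8) = -(-15)*(-7*1/8) = -(-15)*(-7)/8 = -75*7/40 = -105/8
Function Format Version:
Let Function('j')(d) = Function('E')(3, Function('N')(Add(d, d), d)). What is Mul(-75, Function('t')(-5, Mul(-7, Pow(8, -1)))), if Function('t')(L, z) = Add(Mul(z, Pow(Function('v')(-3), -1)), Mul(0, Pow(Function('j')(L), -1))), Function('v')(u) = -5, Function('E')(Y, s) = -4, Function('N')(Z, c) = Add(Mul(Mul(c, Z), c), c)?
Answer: Rational(-105, 8) ≈ -13.125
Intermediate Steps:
Function('N')(Z, c) = Add(c, Mul(Z, Pow(c, 2))) (Function('N')(Z, c) = Add(Mul(Mul(Z, c), c), c) = Add(Mul(Z, Pow(c, 2)), c) = Add(c, Mul(Z, Pow(c, 2))))
Function('j')(d) = -4
Function('t')(L, z) = Mul(Rational(-1, 5), z) (Function('t')(L, z) = Add(Mul(z, Pow(-5, -1)), Mul(0, Pow(-4, -1))) = Add(Mul(z, Rational(-1, 5)), Mul(0, Rational(-1, 4))) = Add(Mul(Rational(-1, 5), z), 0) = Mul(Rational(-1, 5), z))
Mul(-75, Function('t')(-5, Mul(-7, Pow(8, -1)))) = Mul(-75, Mul(Rational(-1, 5), Mul(-7, Pow(8, -1)))) = Mul(-75, Mul(Rational(-1, 5), Mul(-7, Rational(1, 8)))) = Mul(-75, Mul(Rational(-1, 5), Rational(-7, 8))) = Mul(-75, Rational(7, 40)) = Rational(-105, 8)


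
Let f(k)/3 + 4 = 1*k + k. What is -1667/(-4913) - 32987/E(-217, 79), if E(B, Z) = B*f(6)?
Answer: 170746867/25586904 ≈ 6.6732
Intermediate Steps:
f(k) = -12 + 6*k (f(k) = -12 + 3*(1*k + k) = -12 + 3*(k + k) = -12 + 3*(2*k) = -12 + 6*k)
E(B, Z) = 24*B (E(B, Z) = B*(-12 + 6*6) = B*(-12 + 36) = B*24 = 24*B)
-1667/(-4913) - 32987/E(-217, 79) = -1667/(-4913) - 32987/(24*(-217)) = -1667*(-1/4913) - 32987/(-5208) = 1667/4913 - 32987*(-1/5208) = 1667/4913 + 32987/5208 = 170746867/25586904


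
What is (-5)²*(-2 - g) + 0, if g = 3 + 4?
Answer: -225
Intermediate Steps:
g = 7
(-5)²*(-2 - g) + 0 = (-5)²*(-2 - 1*7) + 0 = 25*(-2 - 7) + 0 = 25*(-9) + 0 = -225 + 0 = -225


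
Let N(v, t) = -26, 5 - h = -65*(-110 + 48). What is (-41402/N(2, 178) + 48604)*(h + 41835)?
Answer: 24673028930/13 ≈ 1.8979e+9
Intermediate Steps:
h = -4025 (h = 5 - (-65)*(-110 + 48) = 5 - (-65)*(-62) = 5 - 1*4030 = 5 - 4030 = -4025)
(-41402/N(2, 178) + 48604)*(h + 41835) = (-41402/(-26) + 48604)*(-4025 + 41835) = (-41402*(-1/26) + 48604)*37810 = (20701/13 + 48604)*37810 = (652553/13)*37810 = 24673028930/13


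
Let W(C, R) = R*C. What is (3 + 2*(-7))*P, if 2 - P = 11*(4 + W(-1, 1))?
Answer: 341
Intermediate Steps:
W(C, R) = C*R
P = -31 (P = 2 - 11*(4 - 1*1) = 2 - 11*(4 - 1) = 2 - 11*3 = 2 - 1*33 = 2 - 33 = -31)
(3 + 2*(-7))*P = (3 + 2*(-7))*(-31) = (3 - 14)*(-31) = -11*(-31) = 341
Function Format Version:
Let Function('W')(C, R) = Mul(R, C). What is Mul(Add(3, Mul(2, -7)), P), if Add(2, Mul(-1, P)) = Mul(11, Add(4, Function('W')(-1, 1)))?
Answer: 341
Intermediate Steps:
Function('W')(C, R) = Mul(C, R)
P = -31 (P = Add(2, Mul(-1, Mul(11, Add(4, Mul(-1, 1))))) = Add(2, Mul(-1, Mul(11, Add(4, -1)))) = Add(2, Mul(-1, Mul(11, 3))) = Add(2, Mul(-1, 33)) = Add(2, -33) = -31)
Mul(Add(3, Mul(2, -7)), P) = Mul(Add(3, Mul(2, -7)), -31) = Mul(Add(3, -14), -31) = Mul(-11, -31) = 341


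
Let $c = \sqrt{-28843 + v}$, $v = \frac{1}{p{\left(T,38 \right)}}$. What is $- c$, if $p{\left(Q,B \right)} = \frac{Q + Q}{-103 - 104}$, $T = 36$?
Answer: $- \frac{i \sqrt{461534}}{4} \approx - 169.84 i$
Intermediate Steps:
$p{\left(Q,B \right)} = - \frac{2 Q}{207}$ ($p{\left(Q,B \right)} = \frac{2 Q}{-207} = 2 Q \left(- \frac{1}{207}\right) = - \frac{2 Q}{207}$)
$v = - \frac{23}{8}$ ($v = \frac{1}{\left(- \frac{2}{207}\right) 36} = \frac{1}{- \frac{8}{23}} = - \frac{23}{8} \approx -2.875$)
$c = \frac{i \sqrt{461534}}{4}$ ($c = \sqrt{-28843 - \frac{23}{8}} = \sqrt{- \frac{230767}{8}} = \frac{i \sqrt{461534}}{4} \approx 169.84 i$)
$- c = - \frac{i \sqrt{461534}}{4}$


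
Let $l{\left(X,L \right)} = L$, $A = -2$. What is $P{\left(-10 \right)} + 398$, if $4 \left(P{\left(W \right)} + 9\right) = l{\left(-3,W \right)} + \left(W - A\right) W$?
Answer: $\frac{813}{2} \approx 406.5$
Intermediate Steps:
$P{\left(W \right)} = -9 + \frac{W}{4} + \frac{W \left(2 + W\right)}{4}$ ($P{\left(W \right)} = -9 + \frac{W + \left(W - -2\right) W}{4} = -9 + \frac{W + \left(W + 2\right) W}{4} = -9 + \frac{W + \left(2 + W\right) W}{4} = -9 + \frac{W + W \left(2 + W\right)}{4} = -9 + \left(\frac{W}{4} + \frac{W \left(2 + W\right)}{4}\right) = -9 + \frac{W}{4} + \frac{W \left(2 + W\right)}{4}$)
$P{\left(-10 \right)} + 398 = \left(-9 + \frac{\left(-10\right)^{2}}{4} + \frac{3}{4} \left(-10\right)\right) + 398 = \left(-9 + \frac{1}{4} \cdot 100 - \frac{15}{2}\right) + 398 = \left(-9 + 25 - \frac{15}{2}\right) + 398 = \frac{17}{2} + 398 = \frac{813}{2}$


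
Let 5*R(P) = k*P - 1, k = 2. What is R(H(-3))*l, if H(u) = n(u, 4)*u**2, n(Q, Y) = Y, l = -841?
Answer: -59711/5 ≈ -11942.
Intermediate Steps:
H(u) = 4*u**2
R(P) = -1/5 + 2*P/5 (R(P) = (2*P - 1)/5 = (-1 + 2*P)/5 = -1/5 + 2*P/5)
R(H(-3))*l = (-1/5 + 2*(4*(-3)**2)/5)*(-841) = (-1/5 + 2*(4*9)/5)*(-841) = (-1/5 + (2/5)*36)*(-841) = (-1/5 + 72/5)*(-841) = (71/5)*(-841) = -59711/5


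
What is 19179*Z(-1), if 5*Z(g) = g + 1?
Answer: 0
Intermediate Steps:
Z(g) = ⅕ + g/5 (Z(g) = (g + 1)/5 = (1 + g)/5 = ⅕ + g/5)
19179*Z(-1) = 19179*(⅕ + (⅕)*(-1)) = 19179*(⅕ - ⅕) = 19179*0 = 0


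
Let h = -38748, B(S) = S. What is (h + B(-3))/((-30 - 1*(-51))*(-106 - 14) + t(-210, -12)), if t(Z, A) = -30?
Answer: 12917/850 ≈ 15.196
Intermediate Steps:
(h + B(-3))/((-30 - 1*(-51))*(-106 - 14) + t(-210, -12)) = (-38748 - 3)/((-30 - 1*(-51))*(-106 - 14) - 30) = -38751/((-30 + 51)*(-120) - 30) = -38751/(21*(-120) - 30) = -38751/(-2520 - 30) = -38751/(-2550) = -38751*(-1/2550) = 12917/850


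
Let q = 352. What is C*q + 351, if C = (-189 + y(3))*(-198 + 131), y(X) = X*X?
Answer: 4245471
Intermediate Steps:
y(X) = X**2
C = 12060 (C = (-189 + 3**2)*(-198 + 131) = (-189 + 9)*(-67) = -180*(-67) = 12060)
C*q + 351 = 12060*352 + 351 = 4245120 + 351 = 4245471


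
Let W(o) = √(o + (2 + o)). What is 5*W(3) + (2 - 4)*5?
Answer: -10 + 10*√2 ≈ 4.1421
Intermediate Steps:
W(o) = √(2 + 2*o)
5*W(3) + (2 - 4)*5 = 5*√(2 + 2*3) + (2 - 4)*5 = 5*√(2 + 6) - 2*5 = 5*√8 - 10 = 5*(2*√2) - 10 = 10*√2 - 10 = -10 + 10*√2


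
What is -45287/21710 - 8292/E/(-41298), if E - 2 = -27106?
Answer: -2112157313501/1012537205680 ≈ -2.0860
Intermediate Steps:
E = -27104 (E = 2 - 27106 = -27104)
-45287/21710 - 8292/E/(-41298) = -45287/21710 - 8292/(-27104)/(-41298) = -45287*1/21710 - 8292*(-1/27104)*(-1/41298) = -45287/21710 + (2073/6776)*(-1/41298) = -45287/21710 - 691/93278416 = -2112157313501/1012537205680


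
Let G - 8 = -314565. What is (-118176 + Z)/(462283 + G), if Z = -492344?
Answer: -305260/73863 ≈ -4.1328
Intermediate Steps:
G = -314557 (G = 8 - 314565 = -314557)
(-118176 + Z)/(462283 + G) = (-118176 - 492344)/(462283 - 314557) = -610520/147726 = -610520*1/147726 = -305260/73863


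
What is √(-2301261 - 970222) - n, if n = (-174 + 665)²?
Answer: -241081 + I*√3271483 ≈ -2.4108e+5 + 1808.7*I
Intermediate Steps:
n = 241081 (n = 491² = 241081)
√(-2301261 - 970222) - n = √(-2301261 - 970222) - 1*241081 = √(-3271483) - 241081 = I*√3271483 - 241081 = -241081 + I*√3271483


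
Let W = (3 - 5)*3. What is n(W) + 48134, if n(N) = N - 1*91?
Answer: 48037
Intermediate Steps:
W = -6 (W = -2*3 = -6)
n(N) = -91 + N (n(N) = N - 91 = -91 + N)
n(W) + 48134 = (-91 - 6) + 48134 = -97 + 48134 = 48037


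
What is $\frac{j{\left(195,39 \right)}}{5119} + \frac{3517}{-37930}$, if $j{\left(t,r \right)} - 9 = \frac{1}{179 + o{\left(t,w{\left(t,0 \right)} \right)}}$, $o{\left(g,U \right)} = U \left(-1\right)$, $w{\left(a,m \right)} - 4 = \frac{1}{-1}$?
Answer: $- \frac{1554250499}{17086402960} \approx -0.090964$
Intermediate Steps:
$w{\left(a,m \right)} = 3$ ($w{\left(a,m \right)} = 4 + \frac{1}{-1} = 4 - 1 = 3$)
$o{\left(g,U \right)} = - U$
$j{\left(t,r \right)} = \frac{1585}{176}$ ($j{\left(t,r \right)} = 9 + \frac{1}{179 - 3} = 9 + \frac{1}{176} = \frac{1585}{176}$)
$\frac{j{\left(195,39 \right)}}{5119} + \frac{3517}{-37930} = \frac{1585}{176 \cdot 5119} + \frac{3517}{-37930} = \frac{1585}{176} \cdot \frac{1}{5119} + 3517 \left(- \frac{1}{37930}\right) = \frac{1585}{900944} - \frac{3517}{37930} = - \frac{1554250499}{17086402960}$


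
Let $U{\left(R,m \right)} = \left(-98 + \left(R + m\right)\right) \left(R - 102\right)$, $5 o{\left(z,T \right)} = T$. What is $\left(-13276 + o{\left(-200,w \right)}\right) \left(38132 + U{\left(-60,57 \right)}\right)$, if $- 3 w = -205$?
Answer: $- \frac{2168152778}{3} \approx -7.2272 \cdot 10^{8}$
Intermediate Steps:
$w = \frac{205}{3}$ ($w = \left(- \frac{1}{3}\right) \left(-205\right) = \frac{205}{3} \approx 68.333$)
$o{\left(z,T \right)} = \frac{T}{5}$
$U{\left(R,m \right)} = \left(-102 + R\right) \left(-98 + R + m\right)$ ($U{\left(R,m \right)} = \left(-98 + R + m\right) \left(-102 + R\right) = \left(-102 + R\right) \left(-98 + R + m\right)$)
$\left(-13276 + o{\left(-200,w \right)}\right) \left(38132 + U{\left(-60,57 \right)}\right) = \left(-13276 + \frac{1}{5} \cdot \frac{205}{3}\right) \left(38132 - \left(-12762 - 3600\right)\right) = \left(-13276 + \frac{41}{3}\right) \left(38132 + \left(9996 + 3600 + 12000 - 5814 - 3420\right)\right) = - \frac{39787 \left(38132 + 16362\right)}{3} = \left(- \frac{39787}{3}\right) 54494 = - \frac{2168152778}{3}$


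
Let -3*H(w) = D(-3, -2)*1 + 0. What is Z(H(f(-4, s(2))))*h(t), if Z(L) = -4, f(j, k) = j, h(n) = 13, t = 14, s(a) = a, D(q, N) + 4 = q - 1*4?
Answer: -52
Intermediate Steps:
D(q, N) = -8 + q (D(q, N) = -4 + (q - 1*4) = -4 + (q - 4) = -4 + (-4 + q) = -8 + q)
H(w) = 11/3 (H(w) = -((-8 - 3)*1 + 0)/3 = -(-11*1 + 0)/3 = -(-11 + 0)/3 = -⅓*(-11) = 11/3)
Z(H(f(-4, s(2))))*h(t) = -4*13 = -52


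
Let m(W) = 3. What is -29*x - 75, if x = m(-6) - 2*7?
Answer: 244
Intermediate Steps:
x = -11 (x = 3 - 2*7 = 3 - 14 = -11)
-29*x - 75 = -29*(-11) - 75 = 319 - 75 = 244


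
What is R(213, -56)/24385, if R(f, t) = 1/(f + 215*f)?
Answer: 1/1121905080 ≈ 8.9134e-10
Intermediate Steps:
R(f, t) = 1/(216*f)
R(213, -56)/24385 = ((1/216)/213)/24385 = ((1/216)*(1/213))*(1/24385) = (1/46008)*(1/24385) = 1/1121905080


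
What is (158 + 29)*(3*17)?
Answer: 9537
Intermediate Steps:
(158 + 29)*(3*17) = 187*51 = 9537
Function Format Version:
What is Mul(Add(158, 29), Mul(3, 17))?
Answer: 9537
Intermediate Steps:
Mul(Add(158, 29), Mul(3, 17)) = Mul(187, 51) = 9537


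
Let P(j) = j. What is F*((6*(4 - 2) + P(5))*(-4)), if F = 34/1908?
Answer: -578/477 ≈ -1.2117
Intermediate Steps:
F = 17/954 (F = 34*(1/1908) = 17/954 ≈ 0.017820)
F*((6*(4 - 2) + P(5))*(-4)) = 17*((6*(4 - 2) + 5)*(-4))/954 = 17*((6*2 + 5)*(-4))/954 = 17*((12 + 5)*(-4))/954 = 17*(17*(-4))/954 = (17/954)*(-68) = -578/477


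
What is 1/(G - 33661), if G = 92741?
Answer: 1/59080 ≈ 1.6926e-5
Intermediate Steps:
1/(G - 33661) = 1/(92741 - 33661) = 1/59080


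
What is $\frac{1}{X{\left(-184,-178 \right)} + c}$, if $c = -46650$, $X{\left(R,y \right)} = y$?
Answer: $- \frac{1}{46828} \approx -2.1355 \cdot 10^{-5}$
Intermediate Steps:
$\frac{1}{X{\left(-184,-178 \right)} + c} = \frac{1}{-178 - 46650} = \frac{1}{-46828} = - \frac{1}{46828}$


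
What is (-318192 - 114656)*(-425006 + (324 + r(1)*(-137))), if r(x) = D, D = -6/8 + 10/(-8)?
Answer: 183704153984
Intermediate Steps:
D = -2 (D = -6*⅛ + 10*(-⅛) = -¾ - 5/4 = -2)
r(x) = -2
(-318192 - 114656)*(-425006 + (324 + r(1)*(-137))) = (-318192 - 114656)*(-425006 + (324 - 2*(-137))) = -432848*(-425006 + (324 + 274)) = -432848*(-425006 + 598) = -432848*(-424408) = 183704153984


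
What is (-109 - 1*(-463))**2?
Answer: 125316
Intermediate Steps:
(-109 - 1*(-463))**2 = (-109 + 463)**2 = 354**2 = 125316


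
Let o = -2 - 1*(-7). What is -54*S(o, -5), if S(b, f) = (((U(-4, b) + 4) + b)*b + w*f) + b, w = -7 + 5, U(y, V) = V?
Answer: -4590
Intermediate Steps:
o = 5 (o = -2 + 7 = 5)
w = -2
S(b, f) = b - 2*f + b*(4 + 2*b) (S(b, f) = (((b + 4) + b)*b - 2*f) + b = (((4 + b) + b)*b - 2*f) + b = ((4 + 2*b)*b - 2*f) + b = (b*(4 + 2*b) - 2*f) + b = (-2*f + b*(4 + 2*b)) + b = b - 2*f + b*(4 + 2*b))
-54*S(o, -5) = -54*(-2*(-5) + 2*5**2 + 5*5) = -54*(10 + 2*25 + 25) = -54*(10 + 50 + 25) = -54*85 = -4590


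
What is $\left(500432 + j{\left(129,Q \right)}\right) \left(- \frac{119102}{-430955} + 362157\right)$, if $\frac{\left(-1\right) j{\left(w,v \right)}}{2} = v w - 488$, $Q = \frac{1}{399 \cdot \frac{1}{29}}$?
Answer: $\frac{2081544943905973298}{11463403} \approx 1.8158 \cdot 10^{11}$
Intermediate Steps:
$Q = \frac{29}{399}$ ($Q = \frac{1}{399 \cdot \frac{1}{29}} = \frac{1}{\frac{399}{29}} = \frac{29}{399} \approx 0.072682$)
$j{\left(w,v \right)} = 976 - 2 v w$ ($j{\left(w,v \right)} = - 2 \left(v w - 488\right) = - 2 \left(-488 + v w\right) = 976 - 2 v w$)
$\left(500432 + j{\left(129,Q \right)}\right) \left(- \frac{119102}{-430955} + 362157\right) = \left(500432 + \left(976 - \frac{58}{399} \cdot 129\right)\right) \left(- \frac{119102}{-430955} + 362157\right) = \left(500432 + \left(976 - \frac{2494}{133}\right)\right) \left(\left(-119102\right) \left(- \frac{1}{430955}\right) + 362157\right) = \left(500432 + \frac{127314}{133}\right) \left(\frac{119102}{430955} + 362157\right) = \frac{66684770}{133} \cdot \frac{156073489037}{430955} = \frac{2081544943905973298}{11463403}$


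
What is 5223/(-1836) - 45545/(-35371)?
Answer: -33707371/21647052 ≈ -1.5571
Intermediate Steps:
5223/(-1836) - 45545/(-35371) = 5223*(-1/1836) - 45545*(-1/35371) = -1741/612 + 45545/35371 = -33707371/21647052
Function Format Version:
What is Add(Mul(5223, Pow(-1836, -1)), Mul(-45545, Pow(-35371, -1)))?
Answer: Rational(-33707371, 21647052) ≈ -1.5571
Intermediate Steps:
Add(Mul(5223, Pow(-1836, -1)), Mul(-45545, Pow(-35371, -1))) = Add(Mul(5223, Rational(-1, 1836)), Mul(-45545, Rational(-1, 35371))) = Add(Rational(-1741, 612), Rational(45545, 35371)) = Rational(-33707371, 21647052)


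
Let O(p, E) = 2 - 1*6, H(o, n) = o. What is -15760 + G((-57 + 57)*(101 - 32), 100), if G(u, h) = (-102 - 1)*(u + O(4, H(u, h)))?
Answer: -15348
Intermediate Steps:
O(p, E) = -4 (O(p, E) = 2 - 6 = -4)
G(u, h) = 412 - 103*u (G(u, h) = (-102 - 1)*(u - 4) = -103*(-4 + u) = 412 - 103*u)
-15760 + G((-57 + 57)*(101 - 32), 100) = -15760 + (412 - 103*(-57 + 57)*(101 - 32)) = -15760 + (412 - 0*69) = -15760 + (412 - 103*0) = -15760 + (412 + 0) = -15760 + 412 = -15348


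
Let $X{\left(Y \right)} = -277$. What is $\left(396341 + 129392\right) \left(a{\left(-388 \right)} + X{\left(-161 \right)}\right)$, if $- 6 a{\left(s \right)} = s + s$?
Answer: $- \frac{232899719}{3} \approx -7.7633 \cdot 10^{7}$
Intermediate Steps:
$a{\left(s \right)} = - \frac{s}{3}$ ($a{\left(s \right)} = - \frac{s + s}{6} = - \frac{2 s}{6} = - \frac{s}{3}$)
$\left(396341 + 129392\right) \left(a{\left(-388 \right)} + X{\left(-161 \right)}\right) = \left(396341 + 129392\right) \left(\left(- \frac{1}{3}\right) \left(-388\right) - 277\right) = 525733 \left(\frac{388}{3} - 277\right) = 525733 \left(- \frac{443}{3}\right) = - \frac{232899719}{3}$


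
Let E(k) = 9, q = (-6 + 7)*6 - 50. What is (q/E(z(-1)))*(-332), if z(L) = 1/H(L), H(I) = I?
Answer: 14608/9 ≈ 1623.1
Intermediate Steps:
q = -44 (q = 1*6 - 50 = 6 - 50 = -44)
z(L) = 1/L
(q/E(z(-1)))*(-332) = -44/9*(-332) = 14608/9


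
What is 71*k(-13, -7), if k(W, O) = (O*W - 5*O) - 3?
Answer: 8733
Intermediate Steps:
k(W, O) = -3 - 5*O + O*W (k(W, O) = (-5*O + O*W) - 3 = -3 - 5*O + O*W)
71*k(-13, -7) = 71*(-3 - 5*(-7) - 7*(-13)) = 71*(-3 + 35 + 91) = 71*123 = 8733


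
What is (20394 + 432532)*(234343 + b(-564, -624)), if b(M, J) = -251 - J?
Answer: 106308979016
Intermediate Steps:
(20394 + 432532)*(234343 + b(-564, -624)) = (20394 + 432532)*(234343 + (-251 - 1*(-624))) = 452926*(234343 + (-251 + 624)) = 452926*(234343 + 373) = 452926*234716 = 106308979016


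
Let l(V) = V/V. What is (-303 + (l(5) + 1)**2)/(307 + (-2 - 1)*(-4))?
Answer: -299/319 ≈ -0.93730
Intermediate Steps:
l(V) = 1
(-303 + (l(5) + 1)**2)/(307 + (-2 - 1)*(-4)) = (-303 + (1 + 1)**2)/(307 + (-2 - 1)*(-4)) = (-303 + 2**2)/(307 - 3*(-4)) = (-303 + 4)/(307 + 12) = -299/319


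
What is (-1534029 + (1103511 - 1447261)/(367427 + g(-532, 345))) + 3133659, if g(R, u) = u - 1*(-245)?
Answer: 588690689960/368017 ≈ 1.5996e+6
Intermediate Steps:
g(R, u) = 245 + u (g(R, u) = u + 245 = 245 + u)
(-1534029 + (1103511 - 1447261)/(367427 + g(-532, 345))) + 3133659 = (-1534029 + (1103511 - 1447261)/(367427 + (245 + 345))) + 3133659 = (-1534029 - 343750/(367427 + 590)) + 3133659 = (-1534029 - 343750/368017) + 3133659 = -564549094243/368017 + 3133659 = 588690689960/368017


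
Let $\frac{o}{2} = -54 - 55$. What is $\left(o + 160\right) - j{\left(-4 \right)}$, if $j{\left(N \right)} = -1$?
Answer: $-57$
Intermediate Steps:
$o = -218$ ($o = 2 \left(-54 - 55\right) = 2 \left(-109\right) = -218$)
$\left(o + 160\right) - j{\left(-4 \right)} = \left(-218 + 160\right) - -1 = -58 + 1 = -57$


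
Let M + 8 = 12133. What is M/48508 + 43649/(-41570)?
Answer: -806644721/1008238780 ≈ -0.80005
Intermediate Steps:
M = 12125 (M = -8 + 12133 = 12125)
M/48508 + 43649/(-41570) = 12125/48508 + 43649/(-41570) = 12125*(1/48508) + 43649*(-1/41570) = 12125/48508 - 43649/41570 = -806644721/1008238780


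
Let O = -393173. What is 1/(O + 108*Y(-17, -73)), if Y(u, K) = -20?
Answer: -1/395333 ≈ -2.5295e-6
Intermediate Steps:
1/(O + 108*Y(-17, -73)) = 1/(-393173 + 108*(-20)) = 1/(-393173 - 2160) = 1/(-395333) = -1/395333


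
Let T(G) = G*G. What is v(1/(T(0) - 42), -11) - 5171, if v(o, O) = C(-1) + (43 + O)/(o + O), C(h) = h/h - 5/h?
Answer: -2392739/463 ≈ -5167.9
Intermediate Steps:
T(G) = G**2
C(h) = 1 - 5/h
v(o, O) = 6 + (43 + O)/(O + o) (v(o, O) = (-5 - 1)/(-1) + (43 + O)/(o + O) = -1*(-6) + (43 + O)/(O + o) = 6 + (43 + O)/(O + o))
v(1/(T(0) - 42), -11) - 5171 = (43 + 6/(0**2 - 42) + 7*(-11))/(-11 + 1/(0**2 - 42)) - 5171 = (43 + 6/(0 - 42) - 77)/(-11 + 1/(0 - 42)) - 5171 = (43 + 6/(-42) - 77)/(-11 + 1/(-42)) - 5171 = (43 + 6*(-1/42) - 77)/(-11 - 1/42) - 5171 = (43 - 1/7 - 77)/(-463/42) - 5171 = -42/463*(-239/7) - 5171 = 1434/463 - 5171 = -2392739/463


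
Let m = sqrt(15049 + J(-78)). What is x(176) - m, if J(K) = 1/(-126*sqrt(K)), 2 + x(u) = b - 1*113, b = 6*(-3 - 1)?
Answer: -139 - sqrt(40377129156 + 273*I*sqrt(78))/1638 ≈ -261.67 - 3.6627e-6*I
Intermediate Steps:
b = -24 (b = 6*(-4) = -24)
x(u) = -139 (x(u) = -2 + (-24 - 1*113) = -2 + (-24 - 113) = -2 - 137 = -139)
J(K) = -1/(126*sqrt(K))
m = sqrt(15049 + I*sqrt(78)/9828) (m = sqrt(15049 - (-1)*I*sqrt(78)/9828) = sqrt(15049 + I*sqrt(78)/9828) ≈ 122.67 + 0.e-6*I)
x(176) - m = -139 - sqrt(40377129156 + 273*I*sqrt(78))/1638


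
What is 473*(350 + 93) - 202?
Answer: 209337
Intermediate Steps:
473*(350 + 93) - 202 = 473*443 - 202 = 209539 - 202 = 209337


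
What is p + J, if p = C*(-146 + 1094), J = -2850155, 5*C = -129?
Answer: -14373067/5 ≈ -2.8746e+6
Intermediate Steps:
C = -129/5 (C = (1/5)*(-129) = -129/5 ≈ -25.800)
p = -122292/5 (p = -129*(-146 + 1094)/5 = -129/5*948 = -122292/5 ≈ -24458.)
p + J = -122292/5 - 2850155 = -14373067/5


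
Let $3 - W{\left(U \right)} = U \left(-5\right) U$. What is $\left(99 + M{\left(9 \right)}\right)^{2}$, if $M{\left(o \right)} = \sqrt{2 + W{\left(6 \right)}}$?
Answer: $\left(99 + \sqrt{185}\right)^{2} \approx 12679.0$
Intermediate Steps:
$W{\left(U \right)} = 3 + 5 U^{2}$ ($W{\left(U \right)} = 3 - U \left(-5\right) U = 3 - - 5 U U = 3 - - 5 U^{2} = 3 + 5 U^{2}$)
$M{\left(o \right)} = \sqrt{185}$ ($M{\left(o \right)} = \sqrt{2 + \left(3 + 5 \cdot 6^{2}\right)} = \sqrt{2 + \left(3 + 5 \cdot 36\right)} = \sqrt{2 + \left(3 + 180\right)} = \sqrt{2 + 183} = \sqrt{185}$)
$\left(99 + M{\left(9 \right)}\right)^{2} = \left(99 + \sqrt{185}\right)^{2}$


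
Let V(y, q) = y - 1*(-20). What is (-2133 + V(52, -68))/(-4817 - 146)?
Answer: 2061/4963 ≈ 0.41527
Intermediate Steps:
V(y, q) = 20 + y (V(y, q) = y + 20 = 20 + y)
(-2133 + V(52, -68))/(-4817 - 146) = (-2133 + (20 + 52))/(-4817 - 146) = (-2133 + 72)/(-4963) = -2061*(-1/4963) = 2061/4963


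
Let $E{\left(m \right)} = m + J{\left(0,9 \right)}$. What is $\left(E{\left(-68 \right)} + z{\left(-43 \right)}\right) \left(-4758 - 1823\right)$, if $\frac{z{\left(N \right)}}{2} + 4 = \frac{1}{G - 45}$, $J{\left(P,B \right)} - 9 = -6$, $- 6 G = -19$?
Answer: $\frac{120662635}{251} \approx 4.8073 \cdot 10^{5}$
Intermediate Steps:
$G = \frac{19}{6}$ ($G = \left(- \frac{1}{6}\right) \left(-19\right) = \frac{19}{6} \approx 3.1667$)
$J{\left(P,B \right)} = 3$ ($J{\left(P,B \right)} = 9 - 6 = 3$)
$E{\left(m \right)} = 3 + m$ ($E{\left(m \right)} = m + 3 = 3 + m$)
$z{\left(N \right)} = - \frac{2020}{251}$ ($z{\left(N \right)} = -8 + \frac{2}{\frac{19}{6} - 45} = -8 + \frac{2}{- \frac{251}{6}} = -8 + 2 \left(- \frac{6}{251}\right) = -8 - \frac{12}{251} = - \frac{2020}{251}$)
$\left(E{\left(-68 \right)} + z{\left(-43 \right)}\right) \left(-4758 - 1823\right) = \left(\left(3 - 68\right) - \frac{2020}{251}\right) \left(-4758 - 1823\right) = \left(-65 - \frac{2020}{251}\right) \left(-6581\right) = \left(- \frac{18335}{251}\right) \left(-6581\right) = \frac{120662635}{251}$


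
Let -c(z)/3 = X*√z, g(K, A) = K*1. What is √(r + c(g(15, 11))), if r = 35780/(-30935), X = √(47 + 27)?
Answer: √(-44274172 - 114836907*√1110)/6187 ≈ 10.055*I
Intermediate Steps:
g(K, A) = K
X = √74 ≈ 8.6023
c(z) = -3*√74*√z
r = -7156/6187 (r = 35780*(-1/30935) = -7156/6187 ≈ -1.1566)
√(r + c(g(15, 11))) = √(-7156/6187 - 3*√74*√15) = √(-7156/6187 - 3*√1110)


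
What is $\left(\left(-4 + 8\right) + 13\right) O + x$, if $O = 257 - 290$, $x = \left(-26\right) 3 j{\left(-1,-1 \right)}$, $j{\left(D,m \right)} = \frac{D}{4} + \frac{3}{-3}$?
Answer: $- \frac{927}{2} \approx -463.5$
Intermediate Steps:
$j{\left(D,m \right)} = -1 + \frac{D}{4}$ ($j{\left(D,m \right)} = D \frac{1}{4} + 3 \left(- \frac{1}{3}\right) = \frac{D}{4} - 1 = -1 + \frac{D}{4}$)
$x = \frac{195}{2}$ ($x = \left(-26\right) 3 \left(-1 + \frac{1}{4} \left(-1\right)\right) = - 78 \left(-1 - \frac{1}{4}\right) = \left(-78\right) \left(- \frac{5}{4}\right) = \frac{195}{2} \approx 97.5$)
$O = -33$
$\left(\left(-4 + 8\right) + 13\right) O + x = \left(\left(-4 + 8\right) + 13\right) \left(-33\right) + \frac{195}{2} = \left(4 + 13\right) \left(-33\right) + \frac{195}{2} = 17 \left(-33\right) + \frac{195}{2} = -561 + \frac{195}{2} = - \frac{927}{2}$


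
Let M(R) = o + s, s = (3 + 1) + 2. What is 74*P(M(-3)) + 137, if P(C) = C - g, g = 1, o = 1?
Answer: 581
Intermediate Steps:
s = 6 (s = 4 + 2 = 6)
M(R) = 7 (M(R) = 1 + 6 = 7)
P(C) = -1 + C (P(C) = C - 1*1 = C - 1 = -1 + C)
74*P(M(-3)) + 137 = 74*(-1 + 7) + 137 = 74*6 + 137 = 444 + 137 = 581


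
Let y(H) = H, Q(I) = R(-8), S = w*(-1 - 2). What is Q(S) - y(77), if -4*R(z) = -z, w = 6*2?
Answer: -79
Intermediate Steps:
w = 12
S = -36 (S = 12*(-1 - 2) = 12*(-3) = -36)
R(z) = z/4 (R(z) = -(-1)*z/4 = z/4)
Q(I) = -2 (Q(I) = (¼)*(-8) = -2)
Q(S) - y(77) = -2 - 1*77 = -2 - 77 = -79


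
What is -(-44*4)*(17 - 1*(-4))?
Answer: 3696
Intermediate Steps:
-(-44*4)*(17 - 1*(-4)) = -(-176)*(17 + 4) = -(-176)*21 = -1*(-3696) = 3696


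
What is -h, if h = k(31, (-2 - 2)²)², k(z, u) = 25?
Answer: -625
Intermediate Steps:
h = 625 (h = 25² = 625)
-h = -1*625 = -625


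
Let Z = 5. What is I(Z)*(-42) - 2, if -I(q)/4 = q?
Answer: 838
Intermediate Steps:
I(q) = -4*q
I(Z)*(-42) - 2 = -4*5*(-42) - 2 = -20*(-42) - 2 = 840 - 2 = 838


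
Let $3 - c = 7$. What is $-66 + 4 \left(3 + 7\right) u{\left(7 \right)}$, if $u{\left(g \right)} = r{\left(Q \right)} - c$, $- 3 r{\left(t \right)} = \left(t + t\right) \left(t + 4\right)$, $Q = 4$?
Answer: $- \frac{2278}{3} \approx -759.33$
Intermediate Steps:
$r{\left(t \right)} = - \frac{2 t \left(4 + t\right)}{3}$ ($r{\left(t \right)} = - \frac{\left(t + t\right) \left(t + 4\right)}{3} = - \frac{2 t \left(4 + t\right)}{3}$)
$c = -4$ ($c = 3 - 7 = -4$)
$u{\left(g \right)} = - \frac{52}{3}$ ($u{\left(g \right)} = \left(- \frac{2}{3}\right) 4 \left(4 + 4\right) - -4 = \left(- \frac{2}{3}\right) 4 \cdot 8 + 4 = - \frac{64}{3} + 4 = - \frac{52}{3}$)
$-66 + 4 \left(3 + 7\right) u{\left(7 \right)} = -66 + 4 \left(3 + 7\right) \left(- \frac{52}{3}\right) = -66 + 4 \cdot 10 \left(- \frac{52}{3}\right) = -66 + 40 \left(- \frac{52}{3}\right) = -66 - \frac{2080}{3} = - \frac{2278}{3}$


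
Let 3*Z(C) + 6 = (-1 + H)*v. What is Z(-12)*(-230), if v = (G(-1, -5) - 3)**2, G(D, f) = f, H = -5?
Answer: 29900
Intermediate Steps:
v = 64 (v = (-5 - 3)**2 = (-8)**2 = 64)
Z(C) = -130 (Z(C) = -2 + ((-1 - 5)*64)/3 = -2 + (-6*64)/3 = -2 + (1/3)*(-384) = -2 - 128 = -130)
Z(-12)*(-230) = -130*(-230) = 29900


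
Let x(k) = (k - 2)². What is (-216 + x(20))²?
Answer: 11664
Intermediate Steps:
x(k) = (-2 + k)²
(-216 + x(20))² = (-216 + (-2 + 20)²)² = (-216 + 18²)² = (-216 + 324)² = 108² = 11664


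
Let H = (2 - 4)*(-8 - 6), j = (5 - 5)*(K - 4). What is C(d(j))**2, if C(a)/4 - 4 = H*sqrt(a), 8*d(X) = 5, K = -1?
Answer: 8096 + 896*sqrt(10) ≈ 10929.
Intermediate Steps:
j = 0 (j = (5 - 5)*(-1 - 4) = 0*(-5) = 0)
H = 28 (H = -2*(-14) = 28)
d(X) = 5/8 (d(X) = (1/8)*5 = 5/8)
C(a) = 16 + 112*sqrt(a) (C(a) = 16 + 4*(28*sqrt(a)) = 16 + 112*sqrt(a))
C(d(j))**2 = (16 + 112*sqrt(5/8))**2 = (16 + 112*(sqrt(10)/4))**2 = (16 + 28*sqrt(10))**2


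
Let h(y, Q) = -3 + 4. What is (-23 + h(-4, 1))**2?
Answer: 484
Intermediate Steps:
h(y, Q) = 1
(-23 + h(-4, 1))**2 = (-23 + 1)**2 = (-22)**2 = 484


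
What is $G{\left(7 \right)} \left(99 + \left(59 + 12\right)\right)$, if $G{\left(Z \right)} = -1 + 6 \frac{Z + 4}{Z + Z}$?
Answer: $\frac{4420}{7} \approx 631.43$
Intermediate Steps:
$G{\left(Z \right)} = -1 + \frac{3 \left(4 + Z\right)}{Z}$ ($G{\left(Z \right)} = -1 + 6 \frac{4 + Z}{2 Z} = -1 + \frac{3 \left(4 + Z\right)}{Z}$)
$G{\left(7 \right)} \left(99 + \left(59 + 12\right)\right) = \left(2 + \frac{12}{7}\right) \left(99 + \left(59 + 12\right)\right) = \left(2 + 12 \cdot \frac{1}{7}\right) \left(99 + 71\right) = \left(2 + \frac{12}{7}\right) 170 = \frac{26}{7} \cdot 170 = \frac{4420}{7}$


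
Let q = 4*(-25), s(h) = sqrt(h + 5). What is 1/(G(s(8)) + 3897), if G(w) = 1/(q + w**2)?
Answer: 87/339038 ≈ 0.00025661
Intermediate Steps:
s(h) = sqrt(5 + h)
q = -100
G(w) = 1/(-100 + w**2)
1/(G(s(8)) + 3897) = 1/(1/(-100 + (sqrt(5 + 8))**2) + 3897) = 1/(1/(-100 + (sqrt(13))**2) + 3897) = 1/(1/(-100 + 13) + 3897) = 1/(1/(-87) + 3897) = 1/(-1/87 + 3897) = 1/(339038/87) = 87/339038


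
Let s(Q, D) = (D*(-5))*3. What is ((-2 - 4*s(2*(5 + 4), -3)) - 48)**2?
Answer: 52900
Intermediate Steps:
s(Q, D) = -15*D (s(Q, D) = -5*D*3 = -15*D)
((-2 - 4*s(2*(5 + 4), -3)) - 48)**2 = ((-2 - (-60)*(-3)) - 48)**2 = ((-2 - 4*45) - 48)**2 = ((-2 - 180) - 48)**2 = (-182 - 48)**2 = (-230)**2 = 52900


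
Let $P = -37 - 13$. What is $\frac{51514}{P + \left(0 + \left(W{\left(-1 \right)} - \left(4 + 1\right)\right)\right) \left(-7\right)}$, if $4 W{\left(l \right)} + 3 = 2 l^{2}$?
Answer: $- \frac{206056}{53} \approx -3887.8$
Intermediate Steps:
$W{\left(l \right)} = - \frac{3}{4} + \frac{l^{2}}{2}$ ($W{\left(l \right)} = - \frac{3}{4} + \frac{2 l^{2}}{4} = - \frac{3}{4} + \frac{l^{2}}{2}$)
$P = -50$ ($P = -37 - 13 = -50$)
$\frac{51514}{P + \left(0 + \left(W{\left(-1 \right)} - \left(4 + 1\right)\right)\right) \left(-7\right)} = \frac{51514}{-50 + \left(0 - \left(\frac{23}{4} - \frac{1}{2}\right)\right) \left(-7\right)} = \frac{51514}{-50 + \left(0 + \left(\left(- \frac{3}{4} + \frac{1}{2} \cdot 1\right) - 5\right)\right) \left(-7\right)} = \frac{51514}{-50 + \left(0 + \left(\left(- \frac{3}{4} + \frac{1}{2}\right) - 5\right)\right) \left(-7\right)} = \frac{51514}{-50 + \left(0 - \frac{21}{4}\right) \left(-7\right)} = \frac{51514}{-50 - - \frac{147}{4}} = \frac{51514}{-50 + \frac{147}{4}} = \frac{51514}{- \frac{53}{4}} = 51514 \left(- \frac{4}{53}\right) = - \frac{206056}{53}$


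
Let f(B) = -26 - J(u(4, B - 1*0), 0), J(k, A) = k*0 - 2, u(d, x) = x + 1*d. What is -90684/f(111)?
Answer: 7557/2 ≈ 3778.5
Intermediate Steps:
u(d, x) = d + x (u(d, x) = x + d = d + x)
J(k, A) = -2 (J(k, A) = 0 - 2 = -2)
f(B) = -24 (f(B) = -26 - 1*(-2) = -26 + 2 = -24)
-90684/f(111) = -90684/(-24) = -90684*(-1/24) = 7557/2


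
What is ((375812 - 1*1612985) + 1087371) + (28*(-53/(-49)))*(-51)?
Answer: -1059426/7 ≈ -1.5135e+5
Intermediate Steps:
((375812 - 1*1612985) + 1087371) + (28*(-53/(-49)))*(-51) = ((375812 - 1612985) + 1087371) + (28*(-53*(-1/49)))*(-51) = (-1237173 + 1087371) + (28*(53/49))*(-51) = -149802 + (212/7)*(-51) = -149802 - 10812/7 = -1059426/7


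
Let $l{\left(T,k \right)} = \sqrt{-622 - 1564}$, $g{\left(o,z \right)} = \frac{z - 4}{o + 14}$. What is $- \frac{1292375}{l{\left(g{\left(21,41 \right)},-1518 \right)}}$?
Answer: $\frac{1292375 i \sqrt{2186}}{2186} \approx 27642.0 i$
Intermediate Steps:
$g{\left(o,z \right)} = \frac{-4 + z}{14 + o}$
$l{\left(T,k \right)} = i \sqrt{2186}$ ($l{\left(T,k \right)} = \sqrt{-2186} = i \sqrt{2186}$)
$- \frac{1292375}{l{\left(g{\left(21,41 \right)},-1518 \right)}} = - \frac{1292375}{i \sqrt{2186}} = - 1292375 \left(- \frac{i \sqrt{2186}}{2186}\right) = \frac{1292375 i \sqrt{2186}}{2186}$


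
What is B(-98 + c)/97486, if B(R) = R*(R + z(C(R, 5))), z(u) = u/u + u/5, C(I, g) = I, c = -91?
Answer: 213381/487430 ≈ 0.43777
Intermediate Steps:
z(u) = 1 + u/5 (z(u) = 1 + u*(⅕) = 1 + u/5)
B(R) = R*(1 + 6*R/5) (B(R) = R*(R + (1 + R/5)) = R*(1 + 6*R/5))
B(-98 + c)/97486 = ((-98 - 91)*(5 + 6*(-98 - 91))/5)/97486 = ((⅕)*(-189)*(5 + 6*(-189)))*(1/97486) = ((⅕)*(-189)*(5 - 1134))*(1/97486) = ((⅕)*(-189)*(-1129))*(1/97486) = (213381/5)*(1/97486) = 213381/487430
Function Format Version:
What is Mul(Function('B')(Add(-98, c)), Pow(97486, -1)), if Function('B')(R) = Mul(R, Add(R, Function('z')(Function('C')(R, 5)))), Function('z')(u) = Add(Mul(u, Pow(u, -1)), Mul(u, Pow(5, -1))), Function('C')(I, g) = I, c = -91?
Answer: Rational(213381, 487430) ≈ 0.43777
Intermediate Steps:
Function('z')(u) = Add(1, Mul(Rational(1, 5), u)) (Function('z')(u) = Add(1, Mul(u, Rational(1, 5))) = Add(1, Mul(Rational(1, 5), u)))
Function('B')(R) = Mul(R, Add(1, Mul(Rational(6, 5), R))) (Function('B')(R) = Mul(R, Add(R, Add(1, Mul(Rational(1, 5), R)))) = Mul(R, Add(1, Mul(Rational(6, 5), R))))
Mul(Function('B')(Add(-98, c)), Pow(97486, -1)) = Mul(Mul(Rational(1, 5), Add(-98, -91), Add(5, Mul(6, Add(-98, -91)))), Pow(97486, -1)) = Mul(Mul(Rational(1, 5), -189, Add(5, Mul(6, -189))), Rational(1, 97486)) = Mul(Mul(Rational(1, 5), -189, Add(5, -1134)), Rational(1, 97486)) = Mul(Mul(Rational(1, 5), -189, -1129), Rational(1, 97486)) = Mul(Rational(213381, 5), Rational(1, 97486)) = Rational(213381, 487430)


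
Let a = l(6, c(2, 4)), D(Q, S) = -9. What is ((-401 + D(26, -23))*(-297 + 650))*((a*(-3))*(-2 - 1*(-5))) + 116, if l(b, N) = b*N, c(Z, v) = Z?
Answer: 15630956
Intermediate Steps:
l(b, N) = N*b
a = 12 (a = 2*6 = 12)
((-401 + D(26, -23))*(-297 + 650))*((a*(-3))*(-2 - 1*(-5))) + 116 = ((-401 - 9)*(-297 + 650))*((12*(-3))*(-2 - 1*(-5))) + 116 = (-410*353)*(-36*(-2 + 5)) + 116 = -(-5210280)*3 + 116 = -144730*(-108) + 116 = 15630840 + 116 = 15630956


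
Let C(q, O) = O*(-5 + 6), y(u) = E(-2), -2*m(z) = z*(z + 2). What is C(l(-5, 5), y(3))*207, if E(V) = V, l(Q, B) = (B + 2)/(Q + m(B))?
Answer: -414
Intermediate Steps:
m(z) = -z*(2 + z)/2 (m(z) = -z*(z + 2)/2 = -z*(2 + z)/2)
l(Q, B) = (2 + B)/(Q - B*(2 + B)/2) (l(Q, B) = (B + 2)/(Q - B*(2 + B)/2) = (2 + B)/(Q - B*(2 + B)/2))
y(u) = -2
C(q, O) = O (C(q, O) = O*1 = O)
C(l(-5, 5), y(3))*207 = -2*207 = -414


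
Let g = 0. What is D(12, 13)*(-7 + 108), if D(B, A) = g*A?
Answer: 0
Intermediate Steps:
D(B, A) = 0 (D(B, A) = 0*A = 0)
D(12, 13)*(-7 + 108) = 0*(-7 + 108) = 0*101 = 0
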